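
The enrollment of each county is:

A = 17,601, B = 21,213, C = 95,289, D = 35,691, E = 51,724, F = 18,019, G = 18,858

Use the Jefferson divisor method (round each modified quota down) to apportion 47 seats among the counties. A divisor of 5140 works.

A=3, B=4, C=18, D=6, E=10, F=3, G=3

With modified divisor 5140: modified quotas A 3.424, B 4.127, C 18.539, D 6.944, E 10.063, F 3.506, G 3.669.
Rounding down: A 3, B 4, C 18, D 6, E 10, F 3, G 3 (total 47).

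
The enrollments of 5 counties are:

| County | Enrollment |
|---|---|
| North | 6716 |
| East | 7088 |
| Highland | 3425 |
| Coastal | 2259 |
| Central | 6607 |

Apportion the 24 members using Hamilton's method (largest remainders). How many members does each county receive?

The standard divisor is 26095/24 ≈ 1087.292.
Standard quotas: North 6.1768, East 6.5189, Highland 3.1500, Coastal 2.0776, Central 6.0766.
Lower quotas: North 6, East 6, Highland 3, Coastal 2, Central 6 (sum 23, leaving 1 seat).
Remainders in descending order: East 0.5189, North 0.1768, Highland 0.1500, Coastal 0.0776, Central 0.0766.
Largest remainder: East receives the extra seat.

North: 6; East: 7; Highland: 3; Coastal: 2; Central: 6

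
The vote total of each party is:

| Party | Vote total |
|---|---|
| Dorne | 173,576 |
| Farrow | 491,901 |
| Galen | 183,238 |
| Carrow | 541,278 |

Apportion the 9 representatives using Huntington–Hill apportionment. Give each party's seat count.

With divisor 149127: modified quotas Dorne 1.164, Farrow 3.299, Galen 1.229, Carrow 3.630.
Geometric-mean thresholds: Dorne √(1·2)=1.414, Farrow √(3·4)=3.464, Galen √(1·2)=1.414, Carrow √(3·4)=3.464.
Each quota rounded against its threshold gives Dorne 1, Farrow 3, Galen 1, Carrow 4 (total 9).

Dorne 1; Farrow 3; Galen 1; Carrow 4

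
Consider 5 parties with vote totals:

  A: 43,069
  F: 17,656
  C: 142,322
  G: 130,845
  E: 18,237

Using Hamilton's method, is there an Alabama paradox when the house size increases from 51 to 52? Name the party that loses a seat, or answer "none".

At 51 seats: A 6, F 2, C 21, G 19, E 3.
At 52 seats: A 6, F 3, C 21, G 19, E 3.
No party's allocation decreased.

none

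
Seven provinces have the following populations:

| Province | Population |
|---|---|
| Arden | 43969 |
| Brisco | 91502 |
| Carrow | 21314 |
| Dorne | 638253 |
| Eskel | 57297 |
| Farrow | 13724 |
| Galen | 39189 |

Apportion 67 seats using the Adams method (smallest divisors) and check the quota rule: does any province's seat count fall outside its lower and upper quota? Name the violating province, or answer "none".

Dorne

Standard quotas: Arden 3.254, Brisco 6.772, Carrow 1.578, Dorne 47.239, Eskel 4.241, Farrow 1.016, Galen 2.900.
Adams allocation: Arden 4, Brisco 7, Carrow 2, Dorne 45, Eskel 5, Farrow 1, Galen 3.
Dorne has quota 47.239 (lower 47, upper 48) but receives 45 — outside the quota interval.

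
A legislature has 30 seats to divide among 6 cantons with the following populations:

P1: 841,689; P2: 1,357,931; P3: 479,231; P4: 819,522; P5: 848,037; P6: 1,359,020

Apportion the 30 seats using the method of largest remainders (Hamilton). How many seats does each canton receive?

Total 5705430; standard divisor 5705430/30 = 190181.
Standard quotas: P1 4.4257, P2 7.1402, P3 2.5199, P4 4.3092, P5 4.4591, P6 7.1459.
Lower quotas: P1 4, P2 7, P3 2, P4 4, P5 4, P6 7 (sum 28, leaving 2 seats).
Remainders in descending order: P3 0.5199, P5 0.4591, P1 0.4257, P4 0.3092, P6 0.1459, P2 0.1402.
Largest remainders: P3, P5 receive the extra seats.

P1: 4; P2: 7; P3: 3; P4: 4; P5: 5; P6: 7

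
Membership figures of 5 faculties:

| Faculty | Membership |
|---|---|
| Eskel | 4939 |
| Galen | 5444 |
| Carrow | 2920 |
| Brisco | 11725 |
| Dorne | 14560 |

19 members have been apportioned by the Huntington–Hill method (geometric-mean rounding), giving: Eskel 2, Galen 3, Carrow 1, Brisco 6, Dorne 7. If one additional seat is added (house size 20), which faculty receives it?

Priority for the next seat is population ÷ (√(s·(s+1))).
Priorities: Eskel 2016.338, Galen 1571.547, Carrow 2064.752, Brisco 1809.207, Dorne 1945.662.
Highest priority: Carrow.

Carrow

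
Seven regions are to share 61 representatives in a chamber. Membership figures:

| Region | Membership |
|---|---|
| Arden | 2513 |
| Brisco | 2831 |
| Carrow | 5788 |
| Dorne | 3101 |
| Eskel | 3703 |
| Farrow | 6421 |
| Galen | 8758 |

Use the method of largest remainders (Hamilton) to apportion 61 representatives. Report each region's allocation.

Arden 4; Brisco 5; Carrow 11; Dorne 6; Eskel 7; Farrow 12; Galen 16

Standard divisor: 33115 ÷ 61 ≈ 542.869.
Standard quotas: Arden 4.6291, Brisco 5.2149, Carrow 10.6619, Dorne 5.7122, Eskel 6.8212, Farrow 11.8279, Galen 16.1328.
Lower quotas: Arden 4, Brisco 5, Carrow 10, Dorne 5, Eskel 6, Farrow 11, Galen 16 (sum 57, leaving 4 seats).
Remainders in descending order: Farrow 0.8279, Eskel 0.8212, Dorne 0.7122, Carrow 0.6619, Arden 0.6291, Brisco 0.2149, Galen 0.1328.
Largest remainders: Farrow, Eskel, Dorne, Carrow receive the extra seats.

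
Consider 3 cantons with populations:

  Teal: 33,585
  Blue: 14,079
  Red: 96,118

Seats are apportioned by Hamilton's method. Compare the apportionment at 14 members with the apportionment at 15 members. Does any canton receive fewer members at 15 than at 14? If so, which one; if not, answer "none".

At 14 seats: Teal 3, Blue 2, Red 9.
At 15 seats: Teal 4, Blue 1, Red 10.
Blue drops from 2 to 1.

Blue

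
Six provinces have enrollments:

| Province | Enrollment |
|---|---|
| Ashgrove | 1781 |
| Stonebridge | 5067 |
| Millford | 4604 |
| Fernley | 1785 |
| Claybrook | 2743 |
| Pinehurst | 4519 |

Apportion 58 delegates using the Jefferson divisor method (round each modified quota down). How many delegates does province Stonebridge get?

Standard divisor 20499/58 ≈ 353.431; standard quotas: Ashgrove 5.039, Stonebridge 14.337, Millford 13.027, Fernley 5.050, Claybrook 7.761, Pinehurst 12.786.
Rounding down gives 5, 14, 13, 5, 7, 12 = 56 seats, so the divisor must be adjusted.
With modified divisor 340: modified quotas Ashgrove 5.238, Stonebridge 14.903, Millford 13.541, Fernley 5.250, Claybrook 8.068, Pinehurst 13.291.
Rounding down: Ashgrove 5, Stonebridge 14, Millford 13, Fernley 5, Claybrook 8, Pinehurst 13 (total 58).
Stonebridge receives 14.

14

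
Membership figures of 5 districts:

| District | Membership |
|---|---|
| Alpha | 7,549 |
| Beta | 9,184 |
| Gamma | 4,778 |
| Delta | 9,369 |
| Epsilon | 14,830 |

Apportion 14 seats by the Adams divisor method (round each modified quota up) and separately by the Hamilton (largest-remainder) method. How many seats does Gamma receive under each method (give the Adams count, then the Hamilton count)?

2 and 1

Adams: Alpha 2, Beta 3, Gamma 2, Delta 3, Epsilon 4.
Hamilton: Alpha 2, Beta 3, Gamma 1, Delta 3, Epsilon 5.
Gamma gets 2 under Adams and 1 under Hamilton.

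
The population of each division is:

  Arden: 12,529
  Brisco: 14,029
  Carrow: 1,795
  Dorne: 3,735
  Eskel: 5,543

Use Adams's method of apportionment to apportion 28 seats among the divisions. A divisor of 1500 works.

Arden 9; Brisco 10; Carrow 2; Dorne 3; Eskel 4

With modified divisor 1500: modified quotas Arden 8.353, Brisco 9.353, Carrow 1.197, Dorne 2.490, Eskel 3.695.
Rounding up: Arden 9, Brisco 10, Carrow 2, Dorne 3, Eskel 4 (total 28).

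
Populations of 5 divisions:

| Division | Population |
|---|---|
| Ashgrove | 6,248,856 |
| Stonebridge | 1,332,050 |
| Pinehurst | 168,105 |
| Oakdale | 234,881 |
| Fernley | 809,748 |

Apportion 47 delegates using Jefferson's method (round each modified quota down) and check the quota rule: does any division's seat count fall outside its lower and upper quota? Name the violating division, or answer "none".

Standard quotas: Ashgrove 33.399, Stonebridge 7.120, Pinehurst 0.898, Oakdale 1.255, Fernley 4.328.
Jefferson allocation: Ashgrove 35, Stonebridge 7, Pinehurst 0, Oakdale 1, Fernley 4.
Ashgrove has quota 33.399 (lower 33, upper 34) but receives 35 — outside the quota interval.

Ashgrove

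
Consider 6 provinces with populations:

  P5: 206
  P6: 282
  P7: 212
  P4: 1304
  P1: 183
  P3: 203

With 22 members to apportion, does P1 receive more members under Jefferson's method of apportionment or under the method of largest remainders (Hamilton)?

Hamilton

Jefferson: P5 2, P6 2, P7 2, P4 13, P1 1, P3 2.
Hamilton: P5 2, P6 2, P7 2, P4 12, P1 2, P3 2.
P1 gets 1 under Jefferson and 2 under Hamilton.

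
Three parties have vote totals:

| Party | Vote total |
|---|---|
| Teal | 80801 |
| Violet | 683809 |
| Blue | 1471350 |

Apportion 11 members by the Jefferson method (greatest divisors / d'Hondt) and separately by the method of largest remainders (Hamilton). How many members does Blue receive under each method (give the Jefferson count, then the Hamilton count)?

8 and 7

Jefferson: Teal 0, Violet 3, Blue 8.
Hamilton: Teal 1, Violet 3, Blue 7.
Blue gets 8 under Jefferson and 7 under Hamilton.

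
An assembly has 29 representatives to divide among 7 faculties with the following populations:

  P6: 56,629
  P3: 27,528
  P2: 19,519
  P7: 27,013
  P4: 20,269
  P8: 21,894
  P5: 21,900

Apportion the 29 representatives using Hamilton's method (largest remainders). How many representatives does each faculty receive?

P6=9, P3=4, P2=3, P7=4, P4=3, P8=3, P5=3

Total 194752; standard divisor 194752/29 ≈ 6715.586.
Standard quotas: P6 8.4325, P3 4.0991, P2 2.9065, P7 4.0224, P4 3.0182, P8 3.2602, P5 3.2611.
Lower quotas: P6 8, P3 4, P2 2, P7 4, P4 3, P8 3, P5 3 (sum 27, leaving 2 seats).
Remainders in descending order: P2 0.9065, P6 0.4325, P5 0.2611, P8 0.2602, P3 0.0991, P7 0.0224, P4 0.0182.
The surplus seats go to P2, P6.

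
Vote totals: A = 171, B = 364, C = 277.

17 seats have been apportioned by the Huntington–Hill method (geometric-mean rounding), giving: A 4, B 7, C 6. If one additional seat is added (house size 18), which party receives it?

Priority for the next seat is population ÷ (√(s·(s+1))).
Priorities: A 38.237, B 48.642, C 42.742.
Highest priority: B.

B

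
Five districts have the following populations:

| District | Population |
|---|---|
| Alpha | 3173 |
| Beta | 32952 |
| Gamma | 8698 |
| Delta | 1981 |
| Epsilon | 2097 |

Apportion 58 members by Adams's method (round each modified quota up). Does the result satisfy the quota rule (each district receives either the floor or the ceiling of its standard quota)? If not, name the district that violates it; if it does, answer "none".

Standard quotas: Alpha 3.763, Beta 39.083, Gamma 10.316, Delta 2.350, Epsilon 2.487.
Adams allocation: Alpha 4, Beta 38, Gamma 10, Delta 3, Epsilon 3.
Beta has quota 39.083 (lower 39, upper 40) but receives 38 — outside the quota interval.

Beta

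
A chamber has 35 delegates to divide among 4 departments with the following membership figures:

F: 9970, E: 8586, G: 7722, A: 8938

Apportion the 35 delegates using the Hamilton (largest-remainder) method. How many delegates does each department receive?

F: 10; E: 8; G: 8; A: 9

Standard divisor: 35216 ÷ 35 ≈ 1006.171.
Standard quotas: F 9.9088, E 8.5333, G 7.6746, A 8.8832.
Lower quotas: F 9, E 8, G 7, A 8 (sum 32, leaving 3 seats).
Remainders in descending order: F 0.9088, A 0.8832, G 0.6746, E 0.5333.
The surplus seats go to F, A, G.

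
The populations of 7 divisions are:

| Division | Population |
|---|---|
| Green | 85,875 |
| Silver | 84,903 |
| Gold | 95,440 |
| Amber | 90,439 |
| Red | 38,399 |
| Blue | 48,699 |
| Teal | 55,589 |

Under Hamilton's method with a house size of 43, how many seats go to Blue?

Standard divisor: 499344 ÷ 43 ≈ 11612.651.
Standard quotas: Green 7.3950, Silver 7.3113, Gold 8.2186, Amber 7.7880, Red 3.3067, Blue 4.1936, Teal 4.7869.
Lower quotas: Green 7, Silver 7, Gold 8, Amber 7, Red 3, Blue 4, Teal 4 (sum 40, leaving 3 seats).
Remainders in descending order: Amber 0.7880, Teal 0.7869, Green 0.3950, Silver 0.3113, Red 0.3067, Gold 0.2186, Blue 0.1936.
The surplus seats go to Amber, Teal, Green.
Blue receives 4.

4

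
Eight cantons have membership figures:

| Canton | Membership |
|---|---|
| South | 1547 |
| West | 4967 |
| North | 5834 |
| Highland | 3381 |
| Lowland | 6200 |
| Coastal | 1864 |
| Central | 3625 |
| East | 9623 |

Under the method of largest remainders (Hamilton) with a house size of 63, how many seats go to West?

Standard divisor: 37041 ÷ 63 ≈ 587.952.
Standard quotas: South 2.6312, West 8.4480, North 9.9226, Highland 5.7505, Lowland 10.5451, Coastal 3.1703, Central 6.1655, East 16.3670.
Lower quotas: South 2, West 8, North 9, Highland 5, Lowland 10, Coastal 3, Central 6, East 16 (sum 59, leaving 4 seats).
Remainders in descending order: North 0.9226, Highland 0.7505, South 0.6312, Lowland 0.5451, West 0.4480, East 0.3670, Coastal 0.1703, Central 0.1655.
The surplus seats go to North, Highland, South, Lowland.
West receives 8.

8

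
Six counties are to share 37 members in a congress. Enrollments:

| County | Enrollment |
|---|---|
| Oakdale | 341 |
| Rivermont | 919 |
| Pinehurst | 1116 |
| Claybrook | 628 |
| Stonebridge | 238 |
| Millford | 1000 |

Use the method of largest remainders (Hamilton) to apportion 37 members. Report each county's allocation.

Oakdale=3; Rivermont=8; Pinehurst=10; Claybrook=5; Stonebridge=2; Millford=9

The standard divisor is 4242/37 ≈ 114.649.
Standard quotas: Oakdale 2.974, Rivermont 8.016, Pinehurst 9.734, Claybrook 5.478, Stonebridge 2.076, Millford 8.722.
Lower quotas: Oakdale 2, Rivermont 8, Pinehurst 9, Claybrook 5, Stonebridge 2, Millford 8 (sum 34, leaving 3 seats).
Remainders in descending order: Oakdale 0.974, Pinehurst 0.734, Millford 0.722, Claybrook 0.478, Stonebridge 0.076, Rivermont 0.016.
Largest remainders: Oakdale, Pinehurst, Millford receive the extra seats.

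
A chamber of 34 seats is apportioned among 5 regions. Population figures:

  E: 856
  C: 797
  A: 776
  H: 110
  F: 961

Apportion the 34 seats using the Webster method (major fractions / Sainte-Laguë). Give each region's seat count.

E 8, C 8, A 8, H 1, F 9

Standard divisor 3500/34 ≈ 102.941; standard quotas: E 8.315, C 7.742, A 7.538, H 1.069, F 9.335.
Rounding to the nearest integer gives E 8, C 8, A 8, H 1, F 9 — total 34, matching the house size, so no adjustment is needed.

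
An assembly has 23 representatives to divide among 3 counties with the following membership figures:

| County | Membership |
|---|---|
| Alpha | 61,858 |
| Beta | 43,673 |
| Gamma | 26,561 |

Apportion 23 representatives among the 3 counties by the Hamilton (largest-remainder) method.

Alpha 11, Beta 7, Gamma 5

The standard divisor is 132092/23 ≈ 5743.13.
Standard quotas: Alpha 10.7708, Beta 7.6044, Gamma 4.6248.
Lower quotas: Alpha 10, Beta 7, Gamma 4 (sum 21, leaving 2 seats).
Remainders in descending order: Alpha 0.7708, Gamma 0.6248, Beta 0.6044.
Largest remainders: Alpha, Gamma receive the extra seats.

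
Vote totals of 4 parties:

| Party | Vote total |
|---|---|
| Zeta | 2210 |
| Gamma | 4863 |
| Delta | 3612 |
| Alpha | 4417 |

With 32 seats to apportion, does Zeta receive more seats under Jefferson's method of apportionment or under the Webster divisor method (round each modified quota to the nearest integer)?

Webster

Jefferson: Zeta 4, Gamma 11, Delta 8, Alpha 9.
Webster: Zeta 5, Gamma 10, Delta 8, Alpha 9.
Zeta gets 4 under Jefferson and 5 under Webster.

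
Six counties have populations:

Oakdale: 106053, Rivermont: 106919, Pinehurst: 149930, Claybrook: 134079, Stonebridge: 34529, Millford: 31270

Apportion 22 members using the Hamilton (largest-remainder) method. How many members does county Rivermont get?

The standard divisor is 562780/22 ≈ 25580.909.
Standard quotas: Oakdale 4.1458, Rivermont 4.1796, Pinehurst 5.8610, Claybrook 5.2414, Stonebridge 1.3498, Millford 1.2224.
Lower quotas: Oakdale 4, Rivermont 4, Pinehurst 5, Claybrook 5, Stonebridge 1, Millford 1 (sum 20, leaving 2 seats).
Remainders in descending order: Pinehurst 0.8610, Stonebridge 0.3498, Claybrook 0.2414, Millford 0.2224, Rivermont 0.1796, Oakdale 0.1458.
Largest remainders: Pinehurst, Stonebridge receive the extra seats.
Rivermont receives 4.

4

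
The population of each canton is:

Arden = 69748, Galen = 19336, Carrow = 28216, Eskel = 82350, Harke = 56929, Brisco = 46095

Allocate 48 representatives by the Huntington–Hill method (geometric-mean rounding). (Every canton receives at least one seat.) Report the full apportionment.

Arden 11, Galen 3, Carrow 5, Eskel 13, Harke 9, Brisco 7

With divisor 6234: modified quotas Arden 11.188, Galen 3.102, Carrow 4.526, Eskel 13.210, Harke 9.132, Brisco 7.394.
Geometric-mean thresholds: Arden √(11·12)=11.489, Galen √(3·4)=3.464, Carrow √(4·5)=4.472, Eskel √(13·14)=13.491, Harke √(9·10)=9.487, Brisco √(7·8)=7.483.
Each quota rounded against its threshold gives Arden 11, Galen 3, Carrow 5, Eskel 13, Harke 9, Brisco 7 (total 48).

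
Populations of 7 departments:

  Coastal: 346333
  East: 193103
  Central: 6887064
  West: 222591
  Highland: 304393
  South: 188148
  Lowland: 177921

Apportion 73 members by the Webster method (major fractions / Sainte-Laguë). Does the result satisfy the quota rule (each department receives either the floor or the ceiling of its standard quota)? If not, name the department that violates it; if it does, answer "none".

Central

Standard quotas: Coastal 3.039, East 1.694, Central 60.431, West 1.953, Highland 2.671, South 1.651, Lowland 1.561.
Webster allocation: Coastal 3, East 2, Central 59, West 2, Highland 3, South 2, Lowland 2.
Central has quota 60.431 (lower 60, upper 61) but receives 59 — outside the quota interval.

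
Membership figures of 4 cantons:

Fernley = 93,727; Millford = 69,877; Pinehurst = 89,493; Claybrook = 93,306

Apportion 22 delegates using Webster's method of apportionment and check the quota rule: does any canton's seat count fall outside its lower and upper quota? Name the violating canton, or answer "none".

Standard quotas: Fernley 5.953, Millford 4.438, Pinehurst 5.684, Claybrook 5.926.
Webster allocation: Fernley 6, Millford 4, Pinehurst 6, Claybrook 6.
Every allocation lies between the lower and upper quota.

none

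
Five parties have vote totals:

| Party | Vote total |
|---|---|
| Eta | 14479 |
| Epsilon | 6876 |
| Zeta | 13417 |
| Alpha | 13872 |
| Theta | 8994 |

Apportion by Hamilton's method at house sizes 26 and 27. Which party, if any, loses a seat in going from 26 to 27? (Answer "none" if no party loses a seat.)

At 26 seats: Eta 7, Epsilon 3, Zeta 6, Alpha 6, Theta 4.
At 27 seats: Eta 7, Epsilon 3, Zeta 6, Alpha 7, Theta 4.
No party's allocation decreased.

none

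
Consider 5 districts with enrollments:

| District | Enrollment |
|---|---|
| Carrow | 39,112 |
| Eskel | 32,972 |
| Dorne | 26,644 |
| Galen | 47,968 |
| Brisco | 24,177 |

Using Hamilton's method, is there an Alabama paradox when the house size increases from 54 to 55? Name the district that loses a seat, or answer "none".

Dorne

At 54 seats: Carrow 12, Eskel 10, Dorne 9, Galen 15, Brisco 8.
At 55 seats: Carrow 13, Eskel 11, Dorne 8, Galen 15, Brisco 8.
Dorne drops from 9 to 8.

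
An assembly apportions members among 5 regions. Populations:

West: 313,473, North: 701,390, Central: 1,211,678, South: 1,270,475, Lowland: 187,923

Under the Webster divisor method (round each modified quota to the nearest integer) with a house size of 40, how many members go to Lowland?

Standard divisor 3684939/40 ≈ 92123.475; standard quotas: West 3.403, North 7.614, Central 13.153, South 13.791, Lowland 2.040.
Rounding to the nearest integer gives West 3, North 8, Central 13, South 14, Lowland 2 — total 40, matching the house size, so no adjustment is needed.
Lowland receives 2.

2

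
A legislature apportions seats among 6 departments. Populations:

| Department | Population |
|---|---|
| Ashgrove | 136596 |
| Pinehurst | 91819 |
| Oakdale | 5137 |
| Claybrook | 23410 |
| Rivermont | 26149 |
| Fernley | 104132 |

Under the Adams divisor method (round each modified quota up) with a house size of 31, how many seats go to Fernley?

8

Standard divisor 387243/31 ≈ 12491.71; standard quotas: Ashgrove 10.935, Pinehurst 7.350, Oakdale 0.411, Claybrook 1.874, Rivermont 2.093, Fernley 8.336.
Rounding up gives 11, 8, 1, 2, 3, 9 = 34 seats, so the divisor must be adjusted.
With modified divisor 13400: modified quotas Ashgrove 10.194, Pinehurst 6.852, Oakdale 0.383, Claybrook 1.747, Rivermont 1.951, Fernley 7.771.
Rounding up: Ashgrove 11, Pinehurst 7, Oakdale 1, Claybrook 2, Rivermont 2, Fernley 8 (total 31).
Fernley receives 8.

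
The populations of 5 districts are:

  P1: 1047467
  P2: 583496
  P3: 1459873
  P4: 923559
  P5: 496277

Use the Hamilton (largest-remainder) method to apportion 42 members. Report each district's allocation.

P1: 10, P2: 5, P3: 13, P4: 9, P5: 5

The standard divisor is 4510672/42 ≈ 107396.952.
Standard quotas: P1 9.7532, P2 5.4331, P3 13.5932, P4 8.5995, P5 4.6210.
Lower quotas: P1 9, P2 5, P3 13, P4 8, P5 4 (sum 39, leaving 3 seats).
Remainders in descending order: P1 0.7532, P5 0.6210, P4 0.5995, P3 0.5932, P2 0.4331.
The surplus seats go to P1, P5, P4.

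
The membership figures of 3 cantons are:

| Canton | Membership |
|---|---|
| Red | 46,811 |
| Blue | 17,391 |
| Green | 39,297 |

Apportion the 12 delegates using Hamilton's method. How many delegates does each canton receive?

Total 103499; standard divisor 103499/12 ≈ 8624.917.
Standard quotas: Red 5.4274, Blue 2.0164, Green 4.5562.
Lower quotas: Red 5, Blue 2, Green 4 (sum 11, leaving 1 seat).
Remainders in descending order: Green 0.5562, Red 0.4274, Blue 0.0164.
The surplus seat goes to Green.

Red 5, Blue 2, Green 5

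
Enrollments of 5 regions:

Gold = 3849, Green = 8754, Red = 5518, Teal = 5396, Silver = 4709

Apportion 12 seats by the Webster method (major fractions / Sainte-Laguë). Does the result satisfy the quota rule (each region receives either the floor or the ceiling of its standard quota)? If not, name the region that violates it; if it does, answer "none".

Standard quotas: Gold 1.636, Green 3.722, Red 2.346, Teal 2.294, Silver 2.002.
Webster allocation: Gold 2, Green 4, Red 2, Teal 2, Silver 2.
Every allocation lies between the lower and upper quota.

none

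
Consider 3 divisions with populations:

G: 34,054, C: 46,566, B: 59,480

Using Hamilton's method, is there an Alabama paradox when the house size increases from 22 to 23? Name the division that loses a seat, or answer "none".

G

At 22 seats: G 6, C 7, B 9.
At 23 seats: G 5, C 8, B 10.
G drops from 6 to 5.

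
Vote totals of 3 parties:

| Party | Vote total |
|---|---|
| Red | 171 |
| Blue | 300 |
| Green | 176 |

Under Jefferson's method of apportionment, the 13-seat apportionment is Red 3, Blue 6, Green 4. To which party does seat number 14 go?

Priority for the next seat is population ÷ (current seats + 1).
Priorities: Red 42.750, Blue 42.857, Green 35.200.
Highest priority: Blue.

Blue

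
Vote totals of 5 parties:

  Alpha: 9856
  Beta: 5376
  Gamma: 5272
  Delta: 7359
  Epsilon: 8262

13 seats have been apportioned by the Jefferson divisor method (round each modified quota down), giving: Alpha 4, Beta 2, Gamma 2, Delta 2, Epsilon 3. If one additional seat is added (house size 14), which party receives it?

Priority for the next seat is population ÷ (current seats + 1).
Priorities: Alpha 1971.200, Beta 1792.000, Gamma 1757.333, Delta 2453.000, Epsilon 2065.500.
Highest priority: Delta.

Delta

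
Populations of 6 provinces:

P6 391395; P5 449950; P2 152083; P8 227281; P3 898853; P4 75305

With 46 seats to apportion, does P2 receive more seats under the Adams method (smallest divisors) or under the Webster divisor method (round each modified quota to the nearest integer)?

Adams: P6 8, P5 9, P2 4, P8 5, P3 18, P4 2.
Webster: P6 8, P5 9, P2 3, P8 5, P3 19, P4 2.
P2 gets 4 under Adams and 3 under Webster.

Adams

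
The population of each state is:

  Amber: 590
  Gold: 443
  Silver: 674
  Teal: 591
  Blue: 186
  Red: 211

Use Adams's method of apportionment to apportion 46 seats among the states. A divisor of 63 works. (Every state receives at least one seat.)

With modified divisor 63: modified quotas Amber 9.365, Gold 7.032, Silver 10.698, Teal 9.381, Blue 2.952, Red 3.349.
Rounding up: Amber 10, Gold 8, Silver 11, Teal 10, Blue 3, Red 4 (total 46).

Amber=10; Gold=8; Silver=11; Teal=10; Blue=3; Red=4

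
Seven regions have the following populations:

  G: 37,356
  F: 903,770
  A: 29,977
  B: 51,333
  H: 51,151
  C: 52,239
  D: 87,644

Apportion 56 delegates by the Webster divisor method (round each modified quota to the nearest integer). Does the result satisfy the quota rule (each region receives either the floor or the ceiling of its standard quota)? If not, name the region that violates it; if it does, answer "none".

Standard quotas: G 1.724, F 41.708, A 1.383, B 2.369, H 2.361, C 2.411, D 4.045.
Webster allocation: G 2, F 43, A 1, B 2, H 2, C 2, D 4.
F has quota 41.708 (lower 41, upper 42) but receives 43 — outside the quota interval.

F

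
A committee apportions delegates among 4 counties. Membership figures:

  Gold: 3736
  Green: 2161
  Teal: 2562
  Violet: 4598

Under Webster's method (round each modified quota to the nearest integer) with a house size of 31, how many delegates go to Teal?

6

Standard divisor 13057/31 ≈ 421.194; standard quotas: Gold 8.870, Green 5.131, Teal 6.083, Violet 10.917.
Rounding to the nearest integer gives Gold 9, Green 5, Teal 6, Violet 11 — total 31, matching the house size, so no adjustment is needed.
Teal receives 6.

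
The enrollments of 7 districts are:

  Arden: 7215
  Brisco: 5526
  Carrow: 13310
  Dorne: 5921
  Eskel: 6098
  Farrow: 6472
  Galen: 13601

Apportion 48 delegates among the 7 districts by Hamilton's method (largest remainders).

Arden 6, Brisco 5, Carrow 11, Dorne 5, Eskel 5, Farrow 5, Galen 11

Standard divisor: 58143 ÷ 48 ≈ 1211.312.
Standard quotas: Arden 5.9563, Brisco 4.5620, Carrow 10.9881, Dorne 4.8881, Eskel 5.0342, Farrow 5.3430, Galen 11.2283.
Lower quotas: Arden 5, Brisco 4, Carrow 10, Dorne 4, Eskel 5, Farrow 5, Galen 11 (sum 44, leaving 4 seats).
Remainders in descending order: Carrow 0.9881, Arden 0.9563, Dorne 0.8881, Brisco 0.5620, Farrow 0.3430, Galen 0.2283, Eskel 0.0342.
The surplus seats go to Carrow, Arden, Dorne, Brisco.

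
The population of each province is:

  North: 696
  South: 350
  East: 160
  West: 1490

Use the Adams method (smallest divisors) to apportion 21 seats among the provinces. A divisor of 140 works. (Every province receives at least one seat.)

With modified divisor 140: modified quotas North 4.971, South 2.500, East 1.143, West 10.643.
Rounding up: North 5, South 3, East 2, West 11 (total 21).

North 5; South 3; East 2; West 11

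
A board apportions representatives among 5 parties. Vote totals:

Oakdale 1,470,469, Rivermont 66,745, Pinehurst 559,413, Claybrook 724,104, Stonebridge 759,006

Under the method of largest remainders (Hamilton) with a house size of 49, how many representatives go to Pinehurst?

Total 3579737; standard divisor 3579737/49 ≈ 73055.857.
Standard quotas: Oakdale 20.1280, Rivermont 0.9136, Pinehurst 7.6573, Claybrook 9.9116, Stonebridge 10.3894.
Lower quotas: Oakdale 20, Rivermont 0, Pinehurst 7, Claybrook 9, Stonebridge 10 (sum 46, leaving 3 seats).
Remainders in descending order: Rivermont 0.9136, Claybrook 0.9116, Pinehurst 0.6573, Stonebridge 0.3894, Oakdale 0.1280.
The surplus seats go to Rivermont, Claybrook, Pinehurst.
Pinehurst receives 8.

8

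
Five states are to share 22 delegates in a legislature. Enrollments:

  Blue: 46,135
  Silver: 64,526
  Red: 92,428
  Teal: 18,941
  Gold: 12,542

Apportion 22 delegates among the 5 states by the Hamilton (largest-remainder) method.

The standard divisor is 234572/22 ≈ 10662.364.
Standard quotas: Blue 4.3269, Silver 6.0518, Red 8.6686, Teal 1.7764, Gold 1.1763.
Lower quotas: Blue 4, Silver 6, Red 8, Teal 1, Gold 1 (sum 20, leaving 2 seats).
Remainders in descending order: Teal 0.7764, Red 0.6686, Blue 0.3269, Gold 0.1763, Silver 0.0518.
Largest remainders: Teal, Red receive the extra seats.

Blue: 4; Silver: 6; Red: 9; Teal: 2; Gold: 1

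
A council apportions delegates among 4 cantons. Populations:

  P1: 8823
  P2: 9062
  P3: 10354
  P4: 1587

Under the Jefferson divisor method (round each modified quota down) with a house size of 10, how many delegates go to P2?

Standard divisor 29826/10 ≈ 2982.6; standard quotas: P1 2.958, P2 3.038, P3 3.471, P4 0.532.
Rounding down gives 2, 3, 3, 0 = 8 seats, so the divisor must be adjusted.
With modified divisor 2400: modified quotas P1 3.676, P2 3.776, P3 4.314, P4 0.661.
Rounding down: P1 3, P2 3, P3 4, P4 0 (total 10).
P2 receives 3.

3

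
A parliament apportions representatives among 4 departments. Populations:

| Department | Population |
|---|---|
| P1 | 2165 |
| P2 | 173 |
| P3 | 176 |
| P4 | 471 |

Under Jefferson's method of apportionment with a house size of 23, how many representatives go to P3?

Standard divisor 2985/23 ≈ 129.783; standard quotas: P1 16.682, P2 1.333, P3 1.356, P4 3.629.
Rounding down gives 16, 1, 1, 3 = 21 seats, so the divisor must be adjusted.
With modified divisor 120: modified quotas P1 18.042, P2 1.442, P3 1.467, P4 3.925.
Rounding down: P1 18, P2 1, P3 1, P4 3 (total 23).
P3 receives 1.

1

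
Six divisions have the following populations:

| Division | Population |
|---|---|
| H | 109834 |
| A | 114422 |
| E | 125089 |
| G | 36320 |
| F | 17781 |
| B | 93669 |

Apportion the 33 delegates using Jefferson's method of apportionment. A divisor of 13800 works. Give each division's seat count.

H 7; A 8; E 9; G 2; F 1; B 6

With modified divisor 13800: modified quotas H 7.959, A 8.291, E 9.064, G 2.632, F 1.288, B 6.788.
Rounding down: H 7, A 8, E 9, G 2, F 1, B 6 (total 33).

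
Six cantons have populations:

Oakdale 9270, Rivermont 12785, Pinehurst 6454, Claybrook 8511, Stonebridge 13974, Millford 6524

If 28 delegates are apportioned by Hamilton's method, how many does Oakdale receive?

The standard divisor is 57518/28 ≈ 2054.214.
Standard quotas: Oakdale 4.5127, Rivermont 6.2238, Pinehurst 3.1418, Claybrook 4.1432, Stonebridge 6.8026, Millford 3.1759.
Lower quotas: Oakdale 4, Rivermont 6, Pinehurst 3, Claybrook 4, Stonebridge 6, Millford 3 (sum 26, leaving 2 seats).
Remainders in descending order: Stonebridge 0.8026, Oakdale 0.5127, Rivermont 0.2238, Millford 0.1759, Claybrook 0.1432, Pinehurst 0.1418.
The surplus seats go to Stonebridge, Oakdale.
Oakdale receives 5.

5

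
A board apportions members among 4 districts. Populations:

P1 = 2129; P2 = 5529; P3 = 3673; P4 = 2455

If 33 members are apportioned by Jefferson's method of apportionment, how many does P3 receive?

Standard divisor 13786/33 ≈ 417.758; standard quotas: P1 5.096, P2 13.235, P3 8.792, P4 5.877.
Rounding down gives 5, 13, 8, 5 = 31 seats, so the divisor must be adjusted.
With modified divisor 400: modified quotas P1 5.322, P2 13.822, P3 9.182, P4 6.138.
Rounding down: P1 5, P2 13, P3 9, P4 6 (total 33).
P3 receives 9.

9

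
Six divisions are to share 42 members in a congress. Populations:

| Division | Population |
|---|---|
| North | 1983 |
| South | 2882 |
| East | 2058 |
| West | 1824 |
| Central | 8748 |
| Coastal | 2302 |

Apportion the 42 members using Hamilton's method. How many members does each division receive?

The standard divisor is 19797/42 ≈ 471.357.
Standard quotas: North 4.2070, South 6.1143, East 4.3661, West 3.8697, Central 18.5592, Coastal 4.8838.
Lower quotas: North 4, South 6, East 4, West 3, Central 18, Coastal 4 (sum 39, leaving 3 seats).
Remainders in descending order: Coastal 0.8838, West 0.8697, Central 0.5592, East 0.3661, North 0.2070, South 0.1143.
Largest remainders: Coastal, West, Central receive the extra seats.

North: 4; South: 6; East: 4; West: 4; Central: 19; Coastal: 5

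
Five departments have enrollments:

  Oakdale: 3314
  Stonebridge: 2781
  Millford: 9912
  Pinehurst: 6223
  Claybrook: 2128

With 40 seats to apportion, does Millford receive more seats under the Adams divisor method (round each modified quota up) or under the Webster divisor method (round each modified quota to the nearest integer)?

Webster

Adams: Oakdale 6, Stonebridge 5, Millford 15, Pinehurst 10, Claybrook 4.
Webster: Oakdale 5, Stonebridge 5, Millford 16, Pinehurst 10, Claybrook 4.
Millford gets 15 under Adams and 16 under Webster.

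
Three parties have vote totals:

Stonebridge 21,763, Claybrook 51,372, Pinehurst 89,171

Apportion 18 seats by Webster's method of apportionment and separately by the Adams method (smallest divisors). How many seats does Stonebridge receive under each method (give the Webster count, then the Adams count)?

Webster: Stonebridge 2, Claybrook 6, Pinehurst 10.
Adams: Stonebridge 3, Claybrook 6, Pinehurst 9.
Stonebridge gets 2 under Webster and 3 under Adams.

2 and 3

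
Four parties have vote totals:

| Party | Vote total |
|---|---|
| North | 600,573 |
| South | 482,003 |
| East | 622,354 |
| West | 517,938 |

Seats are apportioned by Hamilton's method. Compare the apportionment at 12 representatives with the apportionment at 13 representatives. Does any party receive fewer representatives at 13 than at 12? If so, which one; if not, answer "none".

none

At 12 seats: North 3, South 3, East 3, West 3.
At 13 seats: North 3, South 3, East 4, West 3.
No party's allocation decreased.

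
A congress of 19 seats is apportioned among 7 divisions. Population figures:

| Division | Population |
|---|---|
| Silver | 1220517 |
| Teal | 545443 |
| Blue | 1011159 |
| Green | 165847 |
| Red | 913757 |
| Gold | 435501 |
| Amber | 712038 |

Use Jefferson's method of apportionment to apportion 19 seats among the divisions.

Silver=5, Teal=2, Blue=4, Green=0, Red=4, Gold=1, Amber=3

Standard divisor 5004262/19 ≈ 263382.211; standard quotas: Silver 4.634, Teal 2.071, Blue 3.839, Green 0.630, Red 3.469, Gold 1.653, Amber 2.703.
Rounding down gives 4, 2, 3, 0, 3, 1, 2 = 15 seats, so the divisor must be adjusted.
With modified divisor 223100: modified quotas Silver 5.471, Teal 2.445, Blue 4.532, Green 0.743, Red 4.096, Gold 1.952, Amber 3.192.
Rounding down: Silver 5, Teal 2, Blue 4, Green 0, Red 4, Gold 1, Amber 3 (total 19).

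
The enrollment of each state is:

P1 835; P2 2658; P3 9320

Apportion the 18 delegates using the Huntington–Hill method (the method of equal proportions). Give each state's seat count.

With divisor 719: modified quotas P1 1.161, P2 3.697, P3 12.962.
Geometric-mean thresholds: P1 √(1·2)=1.414, P2 √(3·4)=3.464, P3 √(12·13)=12.490.
Each quota rounded against its threshold gives P1 1, P2 4, P3 13 (total 18).

P1 1, P2 4, P3 13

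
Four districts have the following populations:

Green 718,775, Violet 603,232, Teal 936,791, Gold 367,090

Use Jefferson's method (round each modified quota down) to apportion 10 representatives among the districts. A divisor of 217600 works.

With modified divisor 217600: modified quotas Green 3.303, Violet 2.772, Teal 4.305, Gold 1.687.
Rounding down: Green 3, Violet 2, Teal 4, Gold 1 (total 10).

Green 3; Violet 2; Teal 4; Gold 1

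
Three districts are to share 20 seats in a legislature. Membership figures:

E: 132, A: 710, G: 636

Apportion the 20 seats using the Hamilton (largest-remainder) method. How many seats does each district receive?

The standard divisor is 1478/20 ≈ 73.9.
Standard quotas: E 1.786, A 9.608, G 8.606.
Lower quotas: E 1, A 9, G 8 (sum 18, leaving 2 seats).
Remainders in descending order: E 0.786, A 0.608, G 0.606.
Largest remainders: E, A receive the extra seats.

E: 2, A: 10, G: 8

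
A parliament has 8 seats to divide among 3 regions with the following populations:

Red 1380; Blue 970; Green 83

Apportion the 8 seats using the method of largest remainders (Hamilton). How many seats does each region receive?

Standard divisor: 2433 ÷ 8 ≈ 304.125.
Standard quotas: Red 4.538, Blue 3.189, Green 0.273.
Lower quotas: Red 4, Blue 3, Green 0 (sum 7, leaving 1 seat).
Remainders in descending order: Red 0.538, Green 0.273, Blue 0.189.
The surplus seat goes to Red.

Red 5; Blue 3; Green 0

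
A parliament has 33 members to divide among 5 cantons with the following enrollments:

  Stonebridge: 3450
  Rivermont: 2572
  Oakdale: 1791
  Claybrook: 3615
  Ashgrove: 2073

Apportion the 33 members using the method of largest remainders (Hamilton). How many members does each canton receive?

Stonebridge 9, Rivermont 6, Oakdale 4, Claybrook 9, Ashgrove 5

The standard divisor is 13501/33 ≈ 409.121.
Standard quotas: Stonebridge 8.433, Rivermont 6.287, Oakdale 4.378, Claybrook 8.836, Ashgrove 5.067.
Lower quotas: Stonebridge 8, Rivermont 6, Oakdale 4, Claybrook 8, Ashgrove 5 (sum 31, leaving 2 seats).
Remainders in descending order: Claybrook 0.836, Stonebridge 0.433, Oakdale 0.378, Rivermont 0.287, Ashgrove 0.067.
Largest remainders: Claybrook, Stonebridge receive the extra seats.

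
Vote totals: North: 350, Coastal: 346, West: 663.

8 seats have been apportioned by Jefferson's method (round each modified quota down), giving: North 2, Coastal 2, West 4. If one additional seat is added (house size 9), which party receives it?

Priority for the next seat is population ÷ (current seats + 1).
Priorities: North 116.667, Coastal 115.333, West 132.600.
Highest priority: West.

West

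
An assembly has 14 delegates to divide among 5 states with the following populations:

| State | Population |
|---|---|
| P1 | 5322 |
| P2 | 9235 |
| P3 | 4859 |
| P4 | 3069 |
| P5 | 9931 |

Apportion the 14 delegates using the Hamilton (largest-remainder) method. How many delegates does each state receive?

Standard divisor: 32416 ÷ 14 ≈ 2315.429.
Standard quotas: P1 2.2985, P2 3.9885, P3 2.0985, P4 1.3255, P5 4.2891.
Lower quotas: P1 2, P2 3, P3 2, P4 1, P5 4 (sum 12, leaving 2 seats).
Remainders in descending order: P2 0.9885, P4 0.3255, P1 0.2985, P5 0.2891, P3 0.0985.
The surplus seats go to P2, P4.

P1: 2; P2: 4; P3: 2; P4: 2; P5: 4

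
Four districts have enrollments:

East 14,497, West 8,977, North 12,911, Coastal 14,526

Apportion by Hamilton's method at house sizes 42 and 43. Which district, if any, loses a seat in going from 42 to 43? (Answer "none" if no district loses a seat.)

At 42 seats: East 12, West 7, North 11, Coastal 12.
At 43 seats: East 12, West 8, North 11, Coastal 12.
No district's allocation decreased.

none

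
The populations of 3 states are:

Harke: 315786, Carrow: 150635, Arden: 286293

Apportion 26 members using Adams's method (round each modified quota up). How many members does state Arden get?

Standard divisor 752714/26 ≈ 28950.538; standard quotas: Harke 10.908, Carrow 5.203, Arden 9.889.
Rounding up gives 11, 6, 10 = 27 seats, so the divisor must be adjusted.
With modified divisor 30900: modified quotas Harke 10.220, Carrow 4.875, Arden 9.265.
Rounding up: Harke 11, Carrow 5, Arden 10 (total 26).
Arden receives 10.

10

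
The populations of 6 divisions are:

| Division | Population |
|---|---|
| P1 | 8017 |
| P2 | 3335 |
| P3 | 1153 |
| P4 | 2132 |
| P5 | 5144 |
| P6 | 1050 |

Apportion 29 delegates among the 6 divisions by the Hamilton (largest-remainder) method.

P1 11, P2 5, P3 2, P4 3, P5 7, P6 1

The standard divisor is 20831/29 ≈ 718.31.
Standard quotas: P1 11.1609, P2 4.6428, P3 1.6052, P4 2.9681, P5 7.1613, P6 1.4618.
Lower quotas: P1 11, P2 4, P3 1, P4 2, P5 7, P6 1 (sum 26, leaving 3 seats).
Remainders in descending order: P4 0.9681, P2 0.6428, P3 0.6052, P6 0.4618, P5 0.1613, P1 0.1609.
The surplus seats go to P4, P2, P3.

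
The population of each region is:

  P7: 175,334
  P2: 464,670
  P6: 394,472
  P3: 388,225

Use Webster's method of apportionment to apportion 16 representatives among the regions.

Standard divisor 1422701/16 ≈ 88918.812; standard quotas: P7 1.972, P2 5.226, P6 4.436, P3 4.366.
Rounding to the nearest integer gives 2, 5, 4, 4 = 15 seats, so the divisor must be adjusted.
With modified divisor 87000: modified quotas P7 2.015, P2 5.341, P6 4.534, P3 4.462.
Rounding to the nearest integer: P7 2, P2 5, P6 5, P3 4 (total 16).

P7 2, P2 5, P6 5, P3 4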